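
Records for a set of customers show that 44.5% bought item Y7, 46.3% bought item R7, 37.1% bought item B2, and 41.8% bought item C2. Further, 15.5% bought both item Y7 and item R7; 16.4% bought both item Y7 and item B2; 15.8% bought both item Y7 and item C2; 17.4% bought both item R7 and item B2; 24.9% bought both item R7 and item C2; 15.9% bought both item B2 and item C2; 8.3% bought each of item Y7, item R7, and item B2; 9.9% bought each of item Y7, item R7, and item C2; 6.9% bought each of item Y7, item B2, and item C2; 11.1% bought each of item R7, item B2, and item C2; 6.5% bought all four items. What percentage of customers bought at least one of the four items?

93.5%

P(at least one) = 44.5 + 46.3 + 37.1 + 41.8 − 15.5 − 16.4 − 15.8 − 17.4 − 24.9 − 15.9 + 8.3 + 9.9 + 6.9 + 11.1 − 6.5 = 93.5%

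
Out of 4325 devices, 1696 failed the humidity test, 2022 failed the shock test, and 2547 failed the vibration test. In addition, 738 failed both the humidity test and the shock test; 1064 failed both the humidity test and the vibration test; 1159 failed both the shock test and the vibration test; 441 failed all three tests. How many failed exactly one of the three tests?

1666

N(exactly one) = 1696 + 2022 + 2547 − 2·738 − 2·1064 − 2·1159 + 3·441 = 1666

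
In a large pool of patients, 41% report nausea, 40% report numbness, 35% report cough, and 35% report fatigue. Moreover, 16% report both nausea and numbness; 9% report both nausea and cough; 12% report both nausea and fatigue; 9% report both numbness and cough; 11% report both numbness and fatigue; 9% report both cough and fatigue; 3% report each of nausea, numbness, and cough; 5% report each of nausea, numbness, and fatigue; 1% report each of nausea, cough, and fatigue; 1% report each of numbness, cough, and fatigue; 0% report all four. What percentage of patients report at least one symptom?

95%

Using inclusion–exclusion:
P(≥1) = 41 + 40 + 35 + 35 − 16 − 9 − 12 − 9 − 11 − 9 + 3 + 5 + 1 + 1 − 0 = 95%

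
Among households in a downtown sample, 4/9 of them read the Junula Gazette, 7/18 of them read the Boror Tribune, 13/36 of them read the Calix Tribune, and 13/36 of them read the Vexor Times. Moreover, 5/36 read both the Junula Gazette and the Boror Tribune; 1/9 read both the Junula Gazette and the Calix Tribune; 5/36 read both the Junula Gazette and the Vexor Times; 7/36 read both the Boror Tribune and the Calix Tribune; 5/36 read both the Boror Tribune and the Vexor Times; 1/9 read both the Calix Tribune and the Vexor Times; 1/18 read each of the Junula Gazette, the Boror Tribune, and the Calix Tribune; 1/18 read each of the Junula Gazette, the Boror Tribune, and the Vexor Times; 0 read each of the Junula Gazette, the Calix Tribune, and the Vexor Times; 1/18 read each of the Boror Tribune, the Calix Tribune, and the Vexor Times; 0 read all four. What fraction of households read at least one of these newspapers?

8/9

P(union) = 4/9 + 7/18 + 13/36 + 13/36 − 5/36 − 1/9 − 5/36 − 7/36 − 5/36 − 1/9 + 1/18 + 1/18 + 0 + 1/18 − 0 = 8/9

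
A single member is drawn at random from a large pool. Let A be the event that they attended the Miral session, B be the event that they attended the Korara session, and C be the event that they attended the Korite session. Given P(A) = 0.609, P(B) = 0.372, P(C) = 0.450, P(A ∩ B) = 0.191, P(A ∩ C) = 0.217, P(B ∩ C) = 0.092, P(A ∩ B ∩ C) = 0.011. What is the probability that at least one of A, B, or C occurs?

0.942

P(A ∪ B ∪ C) = 0.609 + 0.372 + 0.450 − 0.191 − 0.217 − 0.092 + 0.011 = 0.942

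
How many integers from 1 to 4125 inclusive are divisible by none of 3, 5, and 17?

By inclusion-exclusion,
1375 + 825 + 242 − 275 − 80 − 48 + 16 = 2055
4125 − 2055 = 2070

2070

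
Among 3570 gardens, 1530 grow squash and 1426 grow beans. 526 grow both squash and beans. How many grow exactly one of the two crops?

Using the inclusion–exclusion count for exactly one event:
N(exactly one) = 1530 + 1426 − 2·526 = 1904

1904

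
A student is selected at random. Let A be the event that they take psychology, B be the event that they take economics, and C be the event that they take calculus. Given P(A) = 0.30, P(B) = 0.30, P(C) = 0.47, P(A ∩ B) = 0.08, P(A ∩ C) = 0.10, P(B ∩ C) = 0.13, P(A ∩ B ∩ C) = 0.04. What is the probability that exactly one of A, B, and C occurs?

0.57

P(exactly one) = 0.30 + 0.30 + 0.47 − 2·0.08 − 2·0.10 − 2·0.13 + 3·0.04 = 0.57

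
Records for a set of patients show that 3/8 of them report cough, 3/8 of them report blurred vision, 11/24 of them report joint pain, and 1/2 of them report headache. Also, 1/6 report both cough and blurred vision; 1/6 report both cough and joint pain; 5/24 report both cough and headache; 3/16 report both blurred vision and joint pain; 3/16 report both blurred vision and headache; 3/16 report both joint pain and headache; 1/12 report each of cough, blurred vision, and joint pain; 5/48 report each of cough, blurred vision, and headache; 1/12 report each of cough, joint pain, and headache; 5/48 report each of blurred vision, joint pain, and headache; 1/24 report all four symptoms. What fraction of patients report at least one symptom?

P(at least one) = 3/8 + 3/8 + 11/24 + 1/2 − 1/6 − 1/6 − 5/24 − 3/16 − 3/16 − 3/16 + 1/12 + 5/48 + 1/12 + 5/48 − 1/24 = 15/16

15/16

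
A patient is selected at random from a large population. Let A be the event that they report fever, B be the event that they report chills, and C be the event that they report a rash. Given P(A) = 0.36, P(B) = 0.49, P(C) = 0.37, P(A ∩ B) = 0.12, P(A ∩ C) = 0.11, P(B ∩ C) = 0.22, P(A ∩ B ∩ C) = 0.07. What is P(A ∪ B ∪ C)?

0.84

Inclusion–exclusion gives
P(A ∪ B ∪ C) = 0.36 + 0.49 + 0.37 − 0.12 − 0.11 − 0.22 + 0.07 = 0.84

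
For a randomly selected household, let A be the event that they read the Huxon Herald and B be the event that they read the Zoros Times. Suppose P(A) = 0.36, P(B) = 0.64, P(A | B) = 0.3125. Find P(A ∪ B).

P(A ∩ B) = P(B)·P(A|B) = 0.64 × 0.3125 = 0.20
P(A ∪ B) = 0.36 + 0.64 − 0.20 = 0.80

0.80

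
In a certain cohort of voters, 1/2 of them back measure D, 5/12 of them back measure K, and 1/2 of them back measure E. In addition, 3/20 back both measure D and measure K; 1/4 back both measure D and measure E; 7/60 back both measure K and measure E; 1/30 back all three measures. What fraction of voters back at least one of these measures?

14/15

Apply inclusion-exclusion:
P(union) = 1/2 + 5/12 + 1/2 − 3/20 − 1/4 − 7/60 + 1/30 = 14/15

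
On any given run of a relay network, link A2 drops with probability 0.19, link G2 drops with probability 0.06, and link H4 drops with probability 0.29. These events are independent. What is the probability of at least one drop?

P(none) = (1 − 0.19) × (1 − 0.06) × (1 − 0.29) = 0.81 × 0.94 × 0.71 = 0.540594
P(at least one) = 1 − 0.540594 = 0.459406

0.459406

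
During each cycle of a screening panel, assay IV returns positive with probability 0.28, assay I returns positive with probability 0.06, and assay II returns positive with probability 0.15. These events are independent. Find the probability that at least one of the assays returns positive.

P(none) = (1 − 0.28) × (1 − 0.06) × (1 − 0.15) = 0.72 × 0.94 × 0.85 = 0.57528
P(at least one) = 1 − 0.57528 = 0.42472

0.42472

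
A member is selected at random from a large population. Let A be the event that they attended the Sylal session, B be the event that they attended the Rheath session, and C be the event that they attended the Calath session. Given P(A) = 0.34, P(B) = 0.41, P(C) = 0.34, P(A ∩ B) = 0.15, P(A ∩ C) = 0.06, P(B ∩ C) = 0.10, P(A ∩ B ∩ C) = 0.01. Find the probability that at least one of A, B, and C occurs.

Using inclusion–exclusion:
P(A ∪ B ∪ C) = 0.34 + 0.41 + 0.34 − 0.15 − 0.06 − 0.10 + 0.01 = 0.79

0.79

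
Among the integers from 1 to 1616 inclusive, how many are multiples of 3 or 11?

By inclusion–exclusion:
⌊1616/3⌋ + ⌊1616/11⌋ − ⌊1616/33⌋ = 538 + 146 − 48 = 636

636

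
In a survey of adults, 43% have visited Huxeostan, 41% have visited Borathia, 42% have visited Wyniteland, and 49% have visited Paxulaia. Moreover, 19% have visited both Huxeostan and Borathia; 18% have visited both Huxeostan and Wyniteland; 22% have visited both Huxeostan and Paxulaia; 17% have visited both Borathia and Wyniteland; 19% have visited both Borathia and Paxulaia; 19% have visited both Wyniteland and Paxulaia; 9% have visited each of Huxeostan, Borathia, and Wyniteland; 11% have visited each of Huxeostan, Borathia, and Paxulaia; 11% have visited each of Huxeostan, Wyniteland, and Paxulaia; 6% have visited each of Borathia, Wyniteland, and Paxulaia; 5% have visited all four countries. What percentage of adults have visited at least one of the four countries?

93%

P(at least one) = 43 + 41 + 42 + 49 − 19 − 18 − 22 − 17 − 19 − 19 + 9 + 11 + 11 + 6 − 5 = 93%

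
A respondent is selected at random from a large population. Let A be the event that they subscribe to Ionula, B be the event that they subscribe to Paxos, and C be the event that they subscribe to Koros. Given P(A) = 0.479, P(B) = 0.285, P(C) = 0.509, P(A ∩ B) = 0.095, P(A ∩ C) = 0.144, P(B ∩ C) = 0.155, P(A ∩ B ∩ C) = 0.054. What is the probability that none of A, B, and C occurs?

0.067

Apply inclusion-exclusion:
P(A ∪ B ∪ C) = 0.479 + 0.285 + 0.509 − 0.095 − 0.144 − 0.155 + 0.054 = 0.933
P(none) = 1 − 0.933 = 0.067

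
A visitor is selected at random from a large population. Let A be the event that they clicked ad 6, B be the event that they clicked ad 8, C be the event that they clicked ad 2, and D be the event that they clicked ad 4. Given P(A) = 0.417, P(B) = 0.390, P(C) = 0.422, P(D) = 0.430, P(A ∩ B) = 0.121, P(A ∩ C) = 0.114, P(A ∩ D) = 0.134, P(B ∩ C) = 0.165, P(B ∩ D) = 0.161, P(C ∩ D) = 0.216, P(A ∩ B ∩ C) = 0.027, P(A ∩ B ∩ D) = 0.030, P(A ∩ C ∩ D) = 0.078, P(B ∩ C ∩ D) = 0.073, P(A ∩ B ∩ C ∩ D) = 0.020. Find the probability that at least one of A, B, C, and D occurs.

By inclusion–exclusion:
P(A ∪ B ∪ C ∪ D) = 0.417 + 0.390 + 0.422 + 0.430 − 0.121 − 0.114 − 0.134 − 0.165 − 0.161 − 0.216 + 0.027 + 0.030 + 0.078 + 0.073 − 0.020 = 0.936

0.936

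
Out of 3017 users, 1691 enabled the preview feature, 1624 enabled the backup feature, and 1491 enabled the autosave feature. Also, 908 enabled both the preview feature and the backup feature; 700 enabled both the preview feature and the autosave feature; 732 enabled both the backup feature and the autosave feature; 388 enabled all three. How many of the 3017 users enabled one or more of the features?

2854

By inclusion–exclusion:
|at least one| = 1691 + 1624 + 1491 − 908 − 700 − 732 + 388 = 2854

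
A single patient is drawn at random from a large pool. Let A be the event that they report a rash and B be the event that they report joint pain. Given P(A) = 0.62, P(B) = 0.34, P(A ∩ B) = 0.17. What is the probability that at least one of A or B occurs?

Apply inclusion-exclusion:
P(A ∪ B) = 0.62 + 0.34 − 0.17 = 0.79

0.79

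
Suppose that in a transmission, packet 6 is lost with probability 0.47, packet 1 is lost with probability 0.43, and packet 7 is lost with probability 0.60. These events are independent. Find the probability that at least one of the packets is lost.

0.87916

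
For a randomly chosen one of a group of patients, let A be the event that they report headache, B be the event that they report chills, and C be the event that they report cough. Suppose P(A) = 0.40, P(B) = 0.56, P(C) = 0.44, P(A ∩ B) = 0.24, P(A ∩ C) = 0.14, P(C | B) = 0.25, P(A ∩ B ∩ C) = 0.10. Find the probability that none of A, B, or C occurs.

P(B ∩ C) = P(B)·P(C|B) = 0.56 × 0.25 = 0.14
By inclusion-exclusion,
P(A ∪ B ∪ C) = 0.40 + 0.56 + 0.44 − 0.24 − 0.14 − 0.14 + 0.10 = 0.98
P(none) = 1 − 0.98 = 0.02

0.02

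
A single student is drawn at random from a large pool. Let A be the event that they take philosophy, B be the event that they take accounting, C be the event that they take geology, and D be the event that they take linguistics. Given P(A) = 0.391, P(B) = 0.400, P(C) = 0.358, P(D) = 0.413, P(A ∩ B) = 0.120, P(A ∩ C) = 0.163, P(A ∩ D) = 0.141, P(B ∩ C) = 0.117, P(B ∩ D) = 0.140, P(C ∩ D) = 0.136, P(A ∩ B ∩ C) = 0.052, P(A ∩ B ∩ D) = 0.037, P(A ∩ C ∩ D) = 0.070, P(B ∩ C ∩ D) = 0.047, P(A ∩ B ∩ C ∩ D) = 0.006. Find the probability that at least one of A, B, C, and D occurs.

0.945

P(A ∪ B ∪ C ∪ D) = 0.391 + 0.400 + 0.358 + 0.413 − 0.120 − 0.163 − 0.141 − 0.117 − 0.140 − 0.136 + 0.052 + 0.037 + 0.070 + 0.047 − 0.006 = 0.945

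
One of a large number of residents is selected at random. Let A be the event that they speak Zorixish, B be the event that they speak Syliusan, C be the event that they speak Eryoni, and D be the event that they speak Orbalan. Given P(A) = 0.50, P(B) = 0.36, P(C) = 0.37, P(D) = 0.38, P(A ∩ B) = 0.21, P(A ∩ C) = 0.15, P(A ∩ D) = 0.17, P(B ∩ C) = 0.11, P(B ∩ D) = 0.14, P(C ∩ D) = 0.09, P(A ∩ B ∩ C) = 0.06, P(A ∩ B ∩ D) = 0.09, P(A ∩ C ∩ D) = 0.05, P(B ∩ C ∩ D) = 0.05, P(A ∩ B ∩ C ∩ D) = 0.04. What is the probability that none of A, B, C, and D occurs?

0.05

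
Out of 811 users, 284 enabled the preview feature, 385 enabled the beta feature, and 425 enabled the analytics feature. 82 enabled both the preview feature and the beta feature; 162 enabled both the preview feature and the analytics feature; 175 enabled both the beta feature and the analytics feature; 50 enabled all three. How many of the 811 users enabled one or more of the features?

|at least one| = 284 + 385 + 425 − 82 − 162 − 175 + 50 = 725

725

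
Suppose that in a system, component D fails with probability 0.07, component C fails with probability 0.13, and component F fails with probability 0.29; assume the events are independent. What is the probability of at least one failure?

P(none) = (1 − 0.07) × (1 − 0.13) × (1 − 0.29) = 0.93 × 0.87 × 0.71 = 0.574461
P(at least one) = 1 − 0.574461 = 0.425539

0.425539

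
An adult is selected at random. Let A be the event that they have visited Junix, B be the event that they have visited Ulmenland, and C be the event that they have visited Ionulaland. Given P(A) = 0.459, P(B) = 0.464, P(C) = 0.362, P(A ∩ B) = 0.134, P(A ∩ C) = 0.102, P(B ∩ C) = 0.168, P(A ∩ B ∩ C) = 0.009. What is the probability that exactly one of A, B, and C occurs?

0.504

Using the inclusion–exclusion count for exactly one event:
P(exactly one) = 0.459 + 0.464 + 0.362 − 2·0.134 − 2·0.102 − 2·0.168 + 3·0.009 = 0.504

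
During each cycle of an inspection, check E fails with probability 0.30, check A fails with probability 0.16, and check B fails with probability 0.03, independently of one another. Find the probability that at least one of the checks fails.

P(none) = (1 − 0.30) × (1 − 0.16) × (1 − 0.03) = 0.70 × 0.84 × 0.97 = 0.57036
P(at least one) = 1 − 0.57036 = 0.42964

0.42964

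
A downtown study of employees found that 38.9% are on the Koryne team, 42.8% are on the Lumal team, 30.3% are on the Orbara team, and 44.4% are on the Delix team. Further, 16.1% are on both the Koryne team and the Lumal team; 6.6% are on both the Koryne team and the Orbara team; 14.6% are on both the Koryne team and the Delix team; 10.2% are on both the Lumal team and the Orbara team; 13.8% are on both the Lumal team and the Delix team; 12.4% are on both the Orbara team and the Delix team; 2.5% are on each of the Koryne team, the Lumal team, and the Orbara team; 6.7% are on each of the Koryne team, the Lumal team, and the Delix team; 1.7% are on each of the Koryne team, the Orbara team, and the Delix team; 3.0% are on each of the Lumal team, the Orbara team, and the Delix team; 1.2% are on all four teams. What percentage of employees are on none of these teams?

4.6%

Inclusion–exclusion gives
P(≥1) = 38.9 + 42.8 + 30.3 + 44.4 − 16.1 − 6.6 − 14.6 − 10.2 − 13.8 − 12.4 + 2.5 + 6.7 + 1.7 + 3.0 − 1.2 = 95.4%
P(none) = 100% − 95.4% = 4.6%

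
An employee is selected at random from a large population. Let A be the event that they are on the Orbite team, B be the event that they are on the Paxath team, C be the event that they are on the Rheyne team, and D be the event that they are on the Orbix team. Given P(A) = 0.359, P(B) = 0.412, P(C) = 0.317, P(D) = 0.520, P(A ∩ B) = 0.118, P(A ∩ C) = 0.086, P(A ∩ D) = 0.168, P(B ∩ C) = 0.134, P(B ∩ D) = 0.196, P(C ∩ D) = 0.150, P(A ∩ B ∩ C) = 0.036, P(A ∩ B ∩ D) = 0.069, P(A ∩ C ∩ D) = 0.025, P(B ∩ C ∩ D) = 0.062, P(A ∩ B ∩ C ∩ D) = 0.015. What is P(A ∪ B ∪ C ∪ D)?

0.933

By inclusion–exclusion:
P(A ∪ B ∪ C ∪ D) = 0.359 + 0.412 + 0.317 + 0.520 − 0.118 − 0.086 − 0.168 − 0.134 − 0.196 − 0.150 + 0.036 + 0.069 + 0.025 + 0.062 − 0.015 = 0.933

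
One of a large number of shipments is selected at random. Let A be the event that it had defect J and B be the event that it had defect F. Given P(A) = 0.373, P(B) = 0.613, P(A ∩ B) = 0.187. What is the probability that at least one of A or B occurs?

0.799

Inclusion–exclusion gives
P(A ∪ B) = 0.373 + 0.613 − 0.187 = 0.799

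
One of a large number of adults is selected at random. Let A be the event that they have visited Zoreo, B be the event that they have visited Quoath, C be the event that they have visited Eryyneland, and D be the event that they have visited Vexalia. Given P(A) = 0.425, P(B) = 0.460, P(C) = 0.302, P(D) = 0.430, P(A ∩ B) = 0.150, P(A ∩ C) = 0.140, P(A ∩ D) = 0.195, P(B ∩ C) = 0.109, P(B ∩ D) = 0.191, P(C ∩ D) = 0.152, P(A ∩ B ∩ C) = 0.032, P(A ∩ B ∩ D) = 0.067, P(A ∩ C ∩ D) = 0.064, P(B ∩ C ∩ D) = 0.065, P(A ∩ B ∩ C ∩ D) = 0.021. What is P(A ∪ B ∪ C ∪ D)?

Apply inclusion-exclusion:
P(A ∪ B ∪ C ∪ D) = 0.425 + 0.460 + 0.302 + 0.430 − 0.150 − 0.140 − 0.195 − 0.109 − 0.191 − 0.152 + 0.032 + 0.067 + 0.064 + 0.065 − 0.021 = 0.887

0.887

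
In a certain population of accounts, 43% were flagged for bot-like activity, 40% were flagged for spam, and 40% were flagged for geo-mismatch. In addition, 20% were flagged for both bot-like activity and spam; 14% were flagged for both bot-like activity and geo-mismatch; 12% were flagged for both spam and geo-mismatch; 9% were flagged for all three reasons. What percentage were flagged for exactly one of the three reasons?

58%

Using the inclusion–exclusion count for exactly one event:
P(exactly one) = 43 + 40 + 40 − 2·20 − 2·14 − 2·12 + 3·9 = 58%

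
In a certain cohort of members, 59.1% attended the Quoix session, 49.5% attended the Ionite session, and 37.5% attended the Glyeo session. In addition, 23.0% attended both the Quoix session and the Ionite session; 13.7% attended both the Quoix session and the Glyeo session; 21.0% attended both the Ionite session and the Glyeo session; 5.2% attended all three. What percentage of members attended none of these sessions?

6.4%

P(at least one) = 59.1 + 49.5 + 37.5 − 23.0 − 13.7 − 21.0 + 5.2 = 93.6%
P(none) = 100% − 93.6% = 6.4%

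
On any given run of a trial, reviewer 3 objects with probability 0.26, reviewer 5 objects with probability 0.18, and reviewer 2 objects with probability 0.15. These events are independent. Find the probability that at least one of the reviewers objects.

0.48422

P(none) = (1 − 0.26) × (1 − 0.18) × (1 − 0.15) = 0.74 × 0.82 × 0.85 = 0.51578
P(at least one) = 1 − 0.51578 = 0.48422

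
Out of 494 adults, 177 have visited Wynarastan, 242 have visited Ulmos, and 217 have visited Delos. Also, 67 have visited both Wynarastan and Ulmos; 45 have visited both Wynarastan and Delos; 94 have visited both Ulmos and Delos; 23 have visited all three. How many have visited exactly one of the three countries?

Using the inclusion–exclusion count for exactly one event:
N(exactly one) = 177 + 242 + 217 − 2·67 − 2·45 − 2·94 + 3·23 = 293

293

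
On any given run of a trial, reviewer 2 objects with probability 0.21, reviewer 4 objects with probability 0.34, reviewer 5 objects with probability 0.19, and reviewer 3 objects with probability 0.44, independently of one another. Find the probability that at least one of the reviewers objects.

P(none) = (1 − 0.21) × (1 − 0.34) × (1 − 0.19) × (1 − 0.44) = 0.79 × 0.66 × 0.81 × 0.56 = 0.23650704
P(at least one) = 1 − 0.23650704 = 0.76349296

0.76349296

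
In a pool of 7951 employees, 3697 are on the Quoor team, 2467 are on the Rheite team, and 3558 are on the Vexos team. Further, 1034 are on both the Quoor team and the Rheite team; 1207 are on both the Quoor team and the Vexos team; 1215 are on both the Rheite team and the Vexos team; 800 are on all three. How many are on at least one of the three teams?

|union| = 3697 + 2467 + 3558 − 1034 − 1207 − 1215 + 800 = 7066

7066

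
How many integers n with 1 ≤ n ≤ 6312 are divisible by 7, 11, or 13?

Apply inclusion-exclusion:
floor(6312/7) + floor(6312/11) + floor(6312/13) − floor(6312/77) − floor(6312/91) − floor(6312/143) + floor(6312/1001) = 901 + 573 + 485 − 81 − 69 − 44 + 6 = 1771

1771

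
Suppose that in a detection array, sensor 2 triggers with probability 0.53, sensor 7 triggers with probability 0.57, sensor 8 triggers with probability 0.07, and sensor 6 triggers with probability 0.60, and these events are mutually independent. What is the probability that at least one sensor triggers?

P(none) = (1 − 0.53) × (1 − 0.57) × (1 − 0.07) × (1 − 0.60) = 0.47 × 0.43 × 0.93 × 0.40 = 0.0751812
P(at least one) = 1 − 0.0751812 = 0.9248188

0.9248188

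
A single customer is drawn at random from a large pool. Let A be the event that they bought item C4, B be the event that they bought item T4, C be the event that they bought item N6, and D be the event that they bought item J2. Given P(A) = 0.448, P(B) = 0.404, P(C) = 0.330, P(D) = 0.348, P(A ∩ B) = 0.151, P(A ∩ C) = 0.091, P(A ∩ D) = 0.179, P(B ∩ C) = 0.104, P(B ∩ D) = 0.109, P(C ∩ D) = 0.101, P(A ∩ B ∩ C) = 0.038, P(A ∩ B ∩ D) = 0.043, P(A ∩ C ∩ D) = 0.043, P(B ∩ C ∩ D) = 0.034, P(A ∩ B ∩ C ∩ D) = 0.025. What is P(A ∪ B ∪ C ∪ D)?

0.928

By inclusion–exclusion:
P(A ∪ B ∪ C ∪ D) = 0.448 + 0.404 + 0.330 + 0.348 − 0.151 − 0.091 − 0.179 − 0.104 − 0.109 − 0.101 + 0.038 + 0.043 + 0.043 + 0.034 − 0.025 = 0.928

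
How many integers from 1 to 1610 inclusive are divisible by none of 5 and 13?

floor(1610/5) + floor(1610/13) − floor(1610/65) = 322 + 123 − 24 = 421
1610 − 421 = 1189

1189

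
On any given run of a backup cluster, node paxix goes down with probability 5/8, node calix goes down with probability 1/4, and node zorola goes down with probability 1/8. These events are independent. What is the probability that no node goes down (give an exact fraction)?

Independence gives P(none) = ∏(1 − pᵢ).
P(none) = (1 − 5/8) × (1 − 1/4) × (1 − 1/8) = 3/8 × 3/4 × 7/8 = 63/256

63/256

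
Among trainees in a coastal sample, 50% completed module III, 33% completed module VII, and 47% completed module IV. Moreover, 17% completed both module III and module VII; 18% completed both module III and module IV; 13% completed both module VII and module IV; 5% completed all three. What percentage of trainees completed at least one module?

87%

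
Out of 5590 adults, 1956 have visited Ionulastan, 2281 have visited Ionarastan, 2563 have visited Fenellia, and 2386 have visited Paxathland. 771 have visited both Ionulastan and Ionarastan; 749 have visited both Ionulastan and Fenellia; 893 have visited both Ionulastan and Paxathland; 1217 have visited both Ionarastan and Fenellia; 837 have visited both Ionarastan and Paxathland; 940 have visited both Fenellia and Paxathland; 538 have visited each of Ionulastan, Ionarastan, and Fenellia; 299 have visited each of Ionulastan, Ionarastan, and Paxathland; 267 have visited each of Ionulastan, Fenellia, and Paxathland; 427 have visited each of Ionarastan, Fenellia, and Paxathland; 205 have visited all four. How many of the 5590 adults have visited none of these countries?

485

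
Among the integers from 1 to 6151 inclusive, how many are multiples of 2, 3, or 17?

⌊6151/2⌋ + ⌊6151/3⌋ + ⌊6151/17⌋ − ⌊6151/6⌋ − ⌊6151/34⌋ − ⌊6151/51⌋ + ⌊6151/102⌋ = 3075 + 2050 + 361 − 1025 − 180 − 120 + 60 = 4221

4221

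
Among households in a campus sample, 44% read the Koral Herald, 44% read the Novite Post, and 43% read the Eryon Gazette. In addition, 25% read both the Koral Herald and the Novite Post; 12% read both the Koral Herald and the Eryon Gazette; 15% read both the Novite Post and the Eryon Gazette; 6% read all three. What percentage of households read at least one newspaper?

Using inclusion–exclusion:
P(≥1) = 44 + 44 + 43 − 25 − 12 − 15 + 6 = 85%

85%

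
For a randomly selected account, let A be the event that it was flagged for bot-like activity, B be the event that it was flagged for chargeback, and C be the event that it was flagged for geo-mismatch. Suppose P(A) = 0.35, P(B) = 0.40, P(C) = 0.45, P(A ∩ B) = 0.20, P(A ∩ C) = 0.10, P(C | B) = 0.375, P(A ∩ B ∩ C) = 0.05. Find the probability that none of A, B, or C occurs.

P(B ∩ C) = P(B)·P(C|B) = 0.40 × 0.375 = 0.15
By inclusion–exclusion:
P(A ∪ B ∪ C) = 0.35 + 0.40 + 0.45 − 0.20 − 0.10 − 0.15 + 0.05 = 0.80
P(none) = 1 − 0.80 = 0.20

0.20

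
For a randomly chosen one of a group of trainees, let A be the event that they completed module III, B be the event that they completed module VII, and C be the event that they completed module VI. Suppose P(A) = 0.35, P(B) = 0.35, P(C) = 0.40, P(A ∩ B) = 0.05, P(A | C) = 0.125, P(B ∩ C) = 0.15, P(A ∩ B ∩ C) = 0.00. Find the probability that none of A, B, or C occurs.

P(A ∩ C) = P(C)·P(A|C) = 0.40 × 0.125 = 0.05
Apply inclusion-exclusion:
P(A ∪ B ∪ C) = 0.35 + 0.35 + 0.40 − 0.05 − 0.05 − 0.15 + 0.00 = 0.85
P(none) = 1 − 0.85 = 0.15

0.15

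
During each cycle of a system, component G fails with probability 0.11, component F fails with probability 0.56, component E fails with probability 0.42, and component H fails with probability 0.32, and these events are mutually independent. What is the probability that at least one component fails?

0.84555296

Independence gives P(none) = ∏(1 − pᵢ).
P(none) = (1 − 0.11) × (1 − 0.56) × (1 − 0.42) × (1 − 0.32) = 0.89 × 0.44 × 0.58 × 0.68 = 0.15444704
P(at least one) = 1 − 0.15444704 = 0.84555296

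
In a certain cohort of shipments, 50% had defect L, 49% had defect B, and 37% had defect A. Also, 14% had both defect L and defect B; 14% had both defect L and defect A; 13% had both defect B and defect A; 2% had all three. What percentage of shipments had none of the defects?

P(at least one) = 50 + 49 + 37 − 14 − 14 − 13 + 2 = 97%
P(none) = 100% − 97% = 3%

3%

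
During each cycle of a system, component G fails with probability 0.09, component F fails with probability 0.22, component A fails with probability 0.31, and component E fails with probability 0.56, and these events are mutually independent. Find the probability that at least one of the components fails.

0.78450472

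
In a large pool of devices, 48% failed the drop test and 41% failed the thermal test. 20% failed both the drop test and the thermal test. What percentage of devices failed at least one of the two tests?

Using inclusion–exclusion:
P(union) = 48 + 41 − 20 = 69%

69%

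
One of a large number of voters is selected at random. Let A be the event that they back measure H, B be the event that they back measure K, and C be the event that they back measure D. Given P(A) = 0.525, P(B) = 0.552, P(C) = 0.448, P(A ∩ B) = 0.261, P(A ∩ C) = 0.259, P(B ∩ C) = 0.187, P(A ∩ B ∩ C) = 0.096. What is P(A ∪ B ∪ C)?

0.914

Apply inclusion-exclusion:
P(A ∪ B ∪ C) = 0.525 + 0.552 + 0.448 − 0.261 − 0.259 − 0.187 + 0.096 = 0.914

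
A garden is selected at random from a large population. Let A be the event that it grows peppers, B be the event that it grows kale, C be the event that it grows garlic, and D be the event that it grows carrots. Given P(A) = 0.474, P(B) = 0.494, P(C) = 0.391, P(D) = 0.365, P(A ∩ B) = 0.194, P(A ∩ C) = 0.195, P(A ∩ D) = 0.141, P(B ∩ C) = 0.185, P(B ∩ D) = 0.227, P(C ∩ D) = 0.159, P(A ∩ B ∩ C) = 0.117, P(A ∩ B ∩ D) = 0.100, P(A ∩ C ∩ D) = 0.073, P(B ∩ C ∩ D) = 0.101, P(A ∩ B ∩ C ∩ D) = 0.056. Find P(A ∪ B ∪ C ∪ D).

By inclusion-exclusion,
P(A ∪ B ∪ C ∪ D) = 0.474 + 0.494 + 0.391 + 0.365 − 0.194 − 0.195 − 0.141 − 0.185 − 0.227 − 0.159 + 0.117 + 0.100 + 0.073 + 0.101 − 0.056 = 0.958

0.958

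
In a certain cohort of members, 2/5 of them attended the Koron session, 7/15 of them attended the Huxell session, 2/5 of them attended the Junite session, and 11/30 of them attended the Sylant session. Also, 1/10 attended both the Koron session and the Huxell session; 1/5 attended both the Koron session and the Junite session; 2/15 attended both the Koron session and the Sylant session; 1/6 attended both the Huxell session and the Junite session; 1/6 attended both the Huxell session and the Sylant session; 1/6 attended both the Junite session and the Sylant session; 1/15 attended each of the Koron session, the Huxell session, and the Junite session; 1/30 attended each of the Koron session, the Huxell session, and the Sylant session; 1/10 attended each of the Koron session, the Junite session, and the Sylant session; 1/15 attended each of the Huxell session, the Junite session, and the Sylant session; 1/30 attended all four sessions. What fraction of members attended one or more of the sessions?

14/15

P(union) = 2/5 + 7/15 + 2/5 + 11/30 − 1/10 − 1/5 − 2/15 − 1/6 − 1/6 − 1/6 + 1/15 + 1/30 + 1/10 + 1/15 − 1/30 = 14/15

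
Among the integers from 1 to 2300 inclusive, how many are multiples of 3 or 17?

floor(2300/3) + floor(2300/17) − floor(2300/51) = 766 + 135 − 45 = 856

856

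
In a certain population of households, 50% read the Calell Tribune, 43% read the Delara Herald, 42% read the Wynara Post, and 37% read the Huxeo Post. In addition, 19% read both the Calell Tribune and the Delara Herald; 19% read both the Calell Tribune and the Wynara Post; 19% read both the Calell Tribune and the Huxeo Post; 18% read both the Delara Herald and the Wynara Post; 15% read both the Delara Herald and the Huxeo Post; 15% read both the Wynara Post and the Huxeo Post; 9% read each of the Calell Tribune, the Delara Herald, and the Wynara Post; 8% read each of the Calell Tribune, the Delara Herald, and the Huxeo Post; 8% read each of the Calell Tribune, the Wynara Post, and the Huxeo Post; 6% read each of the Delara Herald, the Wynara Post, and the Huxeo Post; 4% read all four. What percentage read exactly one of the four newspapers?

By inclusion–exclusion (exactly-one form):
P(exactly one) = 50 + 43 + 42 + 37 − 2·19 − 2·19 − 2·19 − 2·18 − 2·15 − 2·15 + 3·9 + 3·8 + 3·8 + 3·6 − 4·4 = 39%

39%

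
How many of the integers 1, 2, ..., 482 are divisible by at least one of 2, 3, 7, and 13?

241 + 160 + 68 + 37 − 80 − 34 − 18 − 22 − 12 − 5 + 11 + 6 + 2 + 1 − 0 = 355

355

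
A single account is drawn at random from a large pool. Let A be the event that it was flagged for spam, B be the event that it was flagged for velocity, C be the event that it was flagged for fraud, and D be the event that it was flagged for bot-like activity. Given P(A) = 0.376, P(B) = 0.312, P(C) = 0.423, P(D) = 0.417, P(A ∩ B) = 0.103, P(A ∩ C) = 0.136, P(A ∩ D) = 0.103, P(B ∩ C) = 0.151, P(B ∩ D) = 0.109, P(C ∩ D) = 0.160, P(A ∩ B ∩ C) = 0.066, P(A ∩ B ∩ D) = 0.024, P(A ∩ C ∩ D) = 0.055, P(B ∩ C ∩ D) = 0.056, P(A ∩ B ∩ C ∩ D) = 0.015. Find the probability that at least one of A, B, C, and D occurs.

0.952

Apply inclusion-exclusion:
P(A ∪ B ∪ C ∪ D) = 0.376 + 0.312 + 0.423 + 0.417 − 0.103 − 0.136 − 0.103 − 0.151 − 0.109 − 0.160 + 0.066 + 0.024 + 0.055 + 0.056 − 0.015 = 0.952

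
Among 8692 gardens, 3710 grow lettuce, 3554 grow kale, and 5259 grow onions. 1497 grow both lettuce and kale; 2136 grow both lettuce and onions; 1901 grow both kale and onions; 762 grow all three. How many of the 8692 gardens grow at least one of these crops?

By inclusion–exclusion:
N(≥1) = 3710 + 3554 + 5259 − 1497 − 2136 − 1901 + 762 = 7751

7751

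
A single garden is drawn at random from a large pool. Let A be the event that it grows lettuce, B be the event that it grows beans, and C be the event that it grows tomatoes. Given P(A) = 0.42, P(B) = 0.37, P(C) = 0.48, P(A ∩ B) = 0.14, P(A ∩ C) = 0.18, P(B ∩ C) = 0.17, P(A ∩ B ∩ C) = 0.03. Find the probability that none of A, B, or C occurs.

0.19

Inclusion–exclusion gives
P(A ∪ B ∪ C) = 0.42 + 0.37 + 0.48 − 0.14 − 0.18 − 0.17 + 0.03 = 0.81
P(none) = 1 − 0.81 = 0.19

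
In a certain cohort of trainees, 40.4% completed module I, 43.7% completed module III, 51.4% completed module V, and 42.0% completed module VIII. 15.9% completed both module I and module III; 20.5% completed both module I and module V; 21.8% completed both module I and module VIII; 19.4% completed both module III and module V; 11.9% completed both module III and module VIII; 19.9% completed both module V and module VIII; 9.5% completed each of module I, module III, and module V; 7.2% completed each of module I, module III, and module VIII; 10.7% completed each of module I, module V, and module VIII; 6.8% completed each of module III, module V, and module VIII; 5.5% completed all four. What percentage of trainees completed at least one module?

By inclusion–exclusion:
P(at least one) = 40.4 + 43.7 + 51.4 + 42.0 − 15.9 − 20.5 − 21.8 − 19.4 − 11.9 − 19.9 + 9.5 + 7.2 + 10.7 + 6.8 − 5.5 = 96.8%

96.8%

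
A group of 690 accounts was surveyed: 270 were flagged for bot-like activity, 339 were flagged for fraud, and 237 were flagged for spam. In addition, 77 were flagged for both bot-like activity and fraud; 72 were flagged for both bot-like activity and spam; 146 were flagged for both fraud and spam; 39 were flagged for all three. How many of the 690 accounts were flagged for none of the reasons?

100

By inclusion-exclusion,
|union| = 270 + 339 + 237 − 77 − 72 − 146 + 39 = 590
None: 690 − 590 = 100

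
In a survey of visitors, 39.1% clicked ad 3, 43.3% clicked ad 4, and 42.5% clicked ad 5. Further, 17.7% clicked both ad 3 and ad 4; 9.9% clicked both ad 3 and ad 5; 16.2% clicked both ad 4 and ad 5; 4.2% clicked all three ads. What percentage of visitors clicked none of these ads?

14.7%

P(≥1) = 39.1 + 43.3 + 42.5 − 17.7 − 9.9 − 16.2 + 4.2 = 85.3%
P(none) = 100% − 85.3% = 14.7%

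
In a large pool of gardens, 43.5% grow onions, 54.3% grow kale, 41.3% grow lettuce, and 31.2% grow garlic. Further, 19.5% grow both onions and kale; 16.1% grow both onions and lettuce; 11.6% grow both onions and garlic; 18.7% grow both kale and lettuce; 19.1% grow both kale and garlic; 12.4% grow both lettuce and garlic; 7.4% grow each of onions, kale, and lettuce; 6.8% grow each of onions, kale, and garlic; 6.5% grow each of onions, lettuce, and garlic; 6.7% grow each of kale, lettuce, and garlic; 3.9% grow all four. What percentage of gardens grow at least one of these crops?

96.4%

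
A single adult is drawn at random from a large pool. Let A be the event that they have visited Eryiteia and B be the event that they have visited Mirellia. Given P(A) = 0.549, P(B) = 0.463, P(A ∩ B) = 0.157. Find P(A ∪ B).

Using inclusion–exclusion:
P(A ∪ B) = 0.549 + 0.463 − 0.157 = 0.855

0.855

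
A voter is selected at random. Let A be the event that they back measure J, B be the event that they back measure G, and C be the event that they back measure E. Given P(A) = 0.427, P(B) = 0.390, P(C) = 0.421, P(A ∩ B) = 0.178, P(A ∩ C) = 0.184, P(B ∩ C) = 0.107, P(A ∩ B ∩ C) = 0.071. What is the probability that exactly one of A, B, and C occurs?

0.513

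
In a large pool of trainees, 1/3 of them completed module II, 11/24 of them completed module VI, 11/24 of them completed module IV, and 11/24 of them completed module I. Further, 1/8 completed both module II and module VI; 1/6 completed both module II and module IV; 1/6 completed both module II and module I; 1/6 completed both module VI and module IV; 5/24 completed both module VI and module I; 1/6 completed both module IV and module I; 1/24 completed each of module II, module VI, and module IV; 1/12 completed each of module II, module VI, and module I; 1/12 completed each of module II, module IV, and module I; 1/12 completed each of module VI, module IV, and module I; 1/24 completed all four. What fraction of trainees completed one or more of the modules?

23/24

By inclusion–exclusion:
P(at least one) = 1/3 + 11/24 + 11/24 + 11/24 − 1/8 − 1/6 − 1/6 − 1/6 − 5/24 − 1/6 + 1/24 + 1/12 + 1/12 + 1/12 − 1/24 = 23/24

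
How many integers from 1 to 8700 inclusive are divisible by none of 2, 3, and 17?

2729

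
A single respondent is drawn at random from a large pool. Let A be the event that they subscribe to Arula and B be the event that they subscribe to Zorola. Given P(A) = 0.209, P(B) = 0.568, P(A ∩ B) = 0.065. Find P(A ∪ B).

0.712

P(A ∪ B) = 0.209 + 0.568 − 0.065 = 0.712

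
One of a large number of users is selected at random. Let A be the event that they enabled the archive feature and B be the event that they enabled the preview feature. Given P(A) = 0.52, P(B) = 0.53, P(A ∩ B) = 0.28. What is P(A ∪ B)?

0.77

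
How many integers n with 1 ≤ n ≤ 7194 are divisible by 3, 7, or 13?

3399

Inclusion–exclusion gives
floor(7194/3) + floor(7194/7) + floor(7194/13) − floor(7194/21) − floor(7194/39) − floor(7194/91) + floor(7194/273) = 2398 + 1027 + 553 − 342 − 184 − 79 + 26 = 3399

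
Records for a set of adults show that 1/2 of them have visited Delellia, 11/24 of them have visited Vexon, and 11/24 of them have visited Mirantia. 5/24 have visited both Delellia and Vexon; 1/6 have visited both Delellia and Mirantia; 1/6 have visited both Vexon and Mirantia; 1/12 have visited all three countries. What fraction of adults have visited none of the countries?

1/24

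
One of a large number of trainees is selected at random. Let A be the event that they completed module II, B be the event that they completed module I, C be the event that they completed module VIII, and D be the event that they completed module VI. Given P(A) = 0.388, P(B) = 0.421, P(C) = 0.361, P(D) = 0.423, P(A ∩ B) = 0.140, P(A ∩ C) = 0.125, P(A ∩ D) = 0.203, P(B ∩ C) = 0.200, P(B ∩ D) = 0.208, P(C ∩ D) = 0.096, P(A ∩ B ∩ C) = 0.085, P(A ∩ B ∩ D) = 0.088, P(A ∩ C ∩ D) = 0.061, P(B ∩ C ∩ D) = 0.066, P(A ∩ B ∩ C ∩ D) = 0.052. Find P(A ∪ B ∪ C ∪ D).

By inclusion–exclusion:
P(A ∪ B ∪ C ∪ D) = 0.388 + 0.421 + 0.361 + 0.423 − 0.140 − 0.125 − 0.203 − 0.200 − 0.208 − 0.096 + 0.085 + 0.088 + 0.061 + 0.066 − 0.052 = 0.869

0.869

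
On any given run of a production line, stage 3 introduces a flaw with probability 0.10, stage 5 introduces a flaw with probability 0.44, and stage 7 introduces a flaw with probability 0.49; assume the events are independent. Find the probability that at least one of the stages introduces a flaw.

P(none) = (1 − 0.10) × (1 − 0.44) × (1 − 0.49) = 0.90 × 0.56 × 0.51 = 0.25704
P(at least one) = 1 − 0.25704 = 0.74296

0.74296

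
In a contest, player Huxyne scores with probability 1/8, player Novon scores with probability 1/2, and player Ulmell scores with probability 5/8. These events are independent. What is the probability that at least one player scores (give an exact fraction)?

P(none) = (1 − 1/8) × (1 − 1/2) × (1 − 5/8) = 7/8 × 1/2 × 3/8 = 21/128
P(at least one) = 1 − 21/128 = 107/128

107/128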